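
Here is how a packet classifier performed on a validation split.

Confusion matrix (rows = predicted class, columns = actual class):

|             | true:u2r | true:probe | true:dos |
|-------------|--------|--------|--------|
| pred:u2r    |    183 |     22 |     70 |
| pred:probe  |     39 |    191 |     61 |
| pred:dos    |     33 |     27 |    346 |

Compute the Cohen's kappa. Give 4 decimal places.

Observed agreement pₒ = trace/N = 720/972 = 0.74074
Expected agreement pₑ = Σ (rowᵢ·colᵢ)/N² = (255·275 + 240·291 + 477·406)/972² = 0.35313
κ = (pₒ − pₑ)/(1 − pₑ) = (0.74074 − 0.35313)/(1 − 0.35313) = 0.5992

0.5992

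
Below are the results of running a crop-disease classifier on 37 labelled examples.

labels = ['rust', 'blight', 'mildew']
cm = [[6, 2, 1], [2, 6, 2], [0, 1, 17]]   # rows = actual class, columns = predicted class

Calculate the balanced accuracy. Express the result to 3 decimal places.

Balanced accuracy = mean of per-class recall.
  rust: recall = 6/9 = 0.6667
  blight: recall = 6/10 = 0.6000
  mildew: recall = 17/18 = 0.9444
Mean = (0.6667 + 0.6000 + 0.9444) / 3 = 0.737

0.737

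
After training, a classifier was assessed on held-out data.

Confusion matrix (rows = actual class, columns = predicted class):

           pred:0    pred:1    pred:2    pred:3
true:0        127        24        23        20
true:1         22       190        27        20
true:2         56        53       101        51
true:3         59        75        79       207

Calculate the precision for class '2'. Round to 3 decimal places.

0.439

precision = TP/(TP+FP).
2: TP=101, FP=23+27+79=129 → 101/230 = 0.4391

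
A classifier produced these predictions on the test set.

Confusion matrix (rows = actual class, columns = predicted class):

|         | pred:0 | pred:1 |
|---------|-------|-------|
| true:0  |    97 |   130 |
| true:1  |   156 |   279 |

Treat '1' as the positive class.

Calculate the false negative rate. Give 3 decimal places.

FNR = FN/(FN+TP) = 156/(156+279) = 0.359

0.359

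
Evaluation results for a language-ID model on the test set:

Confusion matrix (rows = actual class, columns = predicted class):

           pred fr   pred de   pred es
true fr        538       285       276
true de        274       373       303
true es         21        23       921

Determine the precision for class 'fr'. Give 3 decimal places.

One-vs-rest for 'fr': TP = diagonal; FP = other classes predicted 'fr'; FN = 'fr' predicted as other.
precision = TP/(TP+FP).
fr: TP=538, FP=274+21=295 → 538/833 = 0.6459

0.646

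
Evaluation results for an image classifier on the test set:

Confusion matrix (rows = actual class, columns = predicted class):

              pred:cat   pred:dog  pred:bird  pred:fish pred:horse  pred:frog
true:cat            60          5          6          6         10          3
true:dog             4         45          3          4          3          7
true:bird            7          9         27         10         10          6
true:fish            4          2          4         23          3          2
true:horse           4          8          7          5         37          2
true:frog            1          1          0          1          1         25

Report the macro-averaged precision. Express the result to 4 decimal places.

0.5951

Per-class precision (TP/(TP+FP)):
  cat: TP=60, FP=4+7+4+4+1=20 → 60/80 = 0.75000
  dog: TP=45, FP=5+9+2+8+1=25 → 45/70 = 0.64286
  bird: TP=27, FP=6+3+4+7+0=20 → 27/47 = 0.57447
  fish: TP=23, FP=6+4+10+5+1=26 → 23/49 = 0.46939
  horse: TP=37, FP=10+3+10+3+1=27 → 37/64 = 0.57813
  frog: TP=25, FP=3+7+6+2+2=20 → 25/45 = 0.55556
Macro-precision = mean = (0.75000 + 0.64286 + 0.57447 + 0.46939 + 0.57813 + 0.55556) / 6 = 0.5951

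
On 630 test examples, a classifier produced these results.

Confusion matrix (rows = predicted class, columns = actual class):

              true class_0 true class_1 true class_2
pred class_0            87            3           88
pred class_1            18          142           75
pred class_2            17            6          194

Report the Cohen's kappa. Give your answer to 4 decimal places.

0.5027

Observed agreement pₒ = trace/N = 423/630 = 0.67143
Expected agreement pₑ = Σ (rowᵢ·colᵢ)/N² = (122·178 + 151·235 + 357·217)/630² = 0.33930
κ = (pₒ − pₑ)/(1 − pₑ) = (0.67143 − 0.33930)/(1 − 0.33930) = 0.5027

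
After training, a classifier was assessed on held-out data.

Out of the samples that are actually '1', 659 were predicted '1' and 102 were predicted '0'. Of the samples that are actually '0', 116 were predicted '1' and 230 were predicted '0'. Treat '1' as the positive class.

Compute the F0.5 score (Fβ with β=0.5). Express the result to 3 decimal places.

Fβ = (1+β²)·TP / ((1+β²)·TP + β²·FN + FP), with β²=1/4
= 1.25·659 / (1.25·659 + 0.25·102 + 116) = 0.853

0.853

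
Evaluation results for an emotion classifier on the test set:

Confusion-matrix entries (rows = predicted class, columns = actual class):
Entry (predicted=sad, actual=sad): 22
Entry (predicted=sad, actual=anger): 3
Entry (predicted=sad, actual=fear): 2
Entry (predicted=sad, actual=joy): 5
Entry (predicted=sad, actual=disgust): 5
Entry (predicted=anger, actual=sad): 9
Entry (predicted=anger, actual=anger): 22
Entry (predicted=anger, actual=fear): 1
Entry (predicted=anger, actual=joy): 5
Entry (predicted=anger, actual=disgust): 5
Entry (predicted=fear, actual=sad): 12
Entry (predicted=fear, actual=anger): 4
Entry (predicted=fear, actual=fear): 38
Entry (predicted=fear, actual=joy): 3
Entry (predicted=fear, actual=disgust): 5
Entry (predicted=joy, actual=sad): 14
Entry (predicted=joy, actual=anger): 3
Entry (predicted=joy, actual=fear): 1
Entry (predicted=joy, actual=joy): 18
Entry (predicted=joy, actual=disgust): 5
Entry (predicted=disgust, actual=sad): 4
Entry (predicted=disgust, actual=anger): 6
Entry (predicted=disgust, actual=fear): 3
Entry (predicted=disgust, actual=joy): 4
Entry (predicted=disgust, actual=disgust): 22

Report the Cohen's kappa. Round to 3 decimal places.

0.441

Observed agreement pₒ = trace/N = 122/221 = 0.5520
Expected agreement pₑ = Σ (rowᵢ·colᵢ)/N² = (61·37 + 38·42 + 45·62 + 35·41 + 42·39)/221² = 0.1989
κ = (pₒ − pₑ)/(1 − pₑ) = (0.5520 − 0.1989)/(1 − 0.1989) = 0.441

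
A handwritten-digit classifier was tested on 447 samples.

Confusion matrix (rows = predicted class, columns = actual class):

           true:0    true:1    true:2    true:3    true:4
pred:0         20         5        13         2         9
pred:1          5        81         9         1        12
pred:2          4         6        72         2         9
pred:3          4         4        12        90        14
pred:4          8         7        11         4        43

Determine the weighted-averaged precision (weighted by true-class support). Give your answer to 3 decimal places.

Per-class precision (TP/(TP+FP)):
  0: TP=20, FP=5+13+2+9=29 → 20/49 = 0.4082
  1: TP=81, FP=5+9+1+12=27 → 81/108 = 0.7500
  2: TP=72, FP=4+6+2+9=21 → 72/93 = 0.7742
  3: TP=90, FP=4+4+12+14=34 → 90/124 = 0.7258
  4: TP=43, FP=8+7+11+4=30 → 43/73 = 0.5890
Weighted-precision = Σ (supportᵢ/N)·precisionᵢ with N=447: (41/447)·0.4082 + (103/447)·0.7500 + (117/447)·0.7742 + (99/447)·0.7258 + (87/447)·0.5890 = 0.688

0.688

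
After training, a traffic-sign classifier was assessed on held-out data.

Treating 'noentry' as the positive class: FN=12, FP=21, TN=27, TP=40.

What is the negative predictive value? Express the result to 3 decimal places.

NPV = TN/(TN+FN) = 27/(27+12) = 0.692

0.692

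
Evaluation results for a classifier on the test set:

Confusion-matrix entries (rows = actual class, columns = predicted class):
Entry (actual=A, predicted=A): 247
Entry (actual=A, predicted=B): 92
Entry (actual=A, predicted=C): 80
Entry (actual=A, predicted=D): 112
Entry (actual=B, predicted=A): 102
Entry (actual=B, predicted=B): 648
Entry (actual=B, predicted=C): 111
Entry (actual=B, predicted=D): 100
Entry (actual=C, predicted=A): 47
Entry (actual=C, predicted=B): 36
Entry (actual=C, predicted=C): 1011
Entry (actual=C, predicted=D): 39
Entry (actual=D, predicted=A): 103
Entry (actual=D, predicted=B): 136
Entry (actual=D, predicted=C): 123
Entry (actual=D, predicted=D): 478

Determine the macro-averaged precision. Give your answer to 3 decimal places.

Per-class precision (TP/(TP+FP)):
  A: TP=247, FP=102+47+103=252 → 247/499 = 0.4950
  B: TP=648, FP=92+36+136=264 → 648/912 = 0.7105
  C: TP=1011, FP=80+111+123=314 → 1011/1325 = 0.7630
  D: TP=478, FP=112+100+39=251 → 478/729 = 0.6557
Macro-precision = mean = (0.4950 + 0.7105 + 0.7630 + 0.6557) / 4 = 0.656

0.656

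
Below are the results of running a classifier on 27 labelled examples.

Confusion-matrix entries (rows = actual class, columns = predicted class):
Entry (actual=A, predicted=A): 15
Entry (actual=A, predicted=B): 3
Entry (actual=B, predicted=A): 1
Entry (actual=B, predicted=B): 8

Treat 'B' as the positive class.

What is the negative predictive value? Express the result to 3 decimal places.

NPV = TN/(TN+FN) = 15/(15+1) = 0.938

0.938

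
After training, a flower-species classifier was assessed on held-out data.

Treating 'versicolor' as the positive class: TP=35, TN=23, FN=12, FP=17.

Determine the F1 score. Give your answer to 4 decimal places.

0.7071

Precision = TP/(TP+FP) = 35/52 = 0.6731
Recall = TP/(TP+FN) = 35/47 = 0.7447
F1 = 2·TP/(2·TP+FP+FN) = 70/99 = 0.7071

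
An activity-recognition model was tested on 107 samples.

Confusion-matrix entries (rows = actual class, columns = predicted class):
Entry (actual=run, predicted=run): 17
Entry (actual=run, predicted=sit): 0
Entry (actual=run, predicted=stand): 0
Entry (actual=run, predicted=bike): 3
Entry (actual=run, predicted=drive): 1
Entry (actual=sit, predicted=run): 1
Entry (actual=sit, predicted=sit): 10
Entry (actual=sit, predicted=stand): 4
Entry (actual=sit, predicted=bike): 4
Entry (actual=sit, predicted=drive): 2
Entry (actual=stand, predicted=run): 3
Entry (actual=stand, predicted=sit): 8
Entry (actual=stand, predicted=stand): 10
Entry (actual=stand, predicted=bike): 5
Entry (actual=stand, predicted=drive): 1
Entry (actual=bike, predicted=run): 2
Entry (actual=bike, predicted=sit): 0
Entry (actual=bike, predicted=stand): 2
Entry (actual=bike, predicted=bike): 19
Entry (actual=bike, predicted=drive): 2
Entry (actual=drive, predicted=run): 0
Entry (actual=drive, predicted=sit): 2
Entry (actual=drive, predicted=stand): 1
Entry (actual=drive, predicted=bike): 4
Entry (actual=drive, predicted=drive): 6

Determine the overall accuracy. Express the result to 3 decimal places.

Accuracy = trace / total = (17+10+10+19+6=62) / 107 = 62/107 = 0.579

0.579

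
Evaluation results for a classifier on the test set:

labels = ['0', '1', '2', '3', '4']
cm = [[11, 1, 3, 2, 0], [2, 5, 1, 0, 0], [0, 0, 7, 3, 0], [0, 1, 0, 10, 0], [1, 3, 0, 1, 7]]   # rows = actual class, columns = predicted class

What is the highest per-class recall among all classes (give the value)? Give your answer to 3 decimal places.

0.909

Per-class recall (TP/(TP+FN)):
  0: TP=11, FN=1+3+2+0=6 → 11/17 = 0.6471
  1: TP=5, FN=2+1+0+0=3 → 5/8 = 0.6250
  2: TP=7, FN=0+0+3+0=3 → 7/10 = 0.7000
  3: TP=10, FN=0+1+0+0=1 → 10/11 = 0.9091
  4: TP=7, FN=1+3+0+1=5 → 7/12 = 0.5833
Highest is class '3' with recall = 0.909.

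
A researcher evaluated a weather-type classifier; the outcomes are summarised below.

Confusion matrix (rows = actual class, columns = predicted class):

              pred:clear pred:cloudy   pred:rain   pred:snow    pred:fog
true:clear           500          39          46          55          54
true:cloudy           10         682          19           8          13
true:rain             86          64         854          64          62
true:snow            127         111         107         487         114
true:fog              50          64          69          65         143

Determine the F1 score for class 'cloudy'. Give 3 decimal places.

Treat 'cloudy' as positive and all other classes as negative.
F1 score = 2·TP/(2·TP+FP+FN).
cloudy: TP=682, FP=39+64+111+64=278, FN=10+19+8+13=50 → 1364/1692 = 0.8061

0.806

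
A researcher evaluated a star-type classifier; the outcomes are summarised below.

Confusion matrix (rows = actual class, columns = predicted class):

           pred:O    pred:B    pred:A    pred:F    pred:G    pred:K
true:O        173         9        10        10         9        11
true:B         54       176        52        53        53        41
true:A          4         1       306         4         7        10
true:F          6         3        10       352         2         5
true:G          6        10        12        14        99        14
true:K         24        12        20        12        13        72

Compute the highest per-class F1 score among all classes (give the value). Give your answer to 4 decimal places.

Per-class F1 score (2·TP/(2·TP+FP+FN)):
  O: TP=173, FP=54+4+6+6+24=94, FN=9+10+10+9+11=49 → 346/489 = 0.70757
  B: TP=176, FP=9+1+3+10+12=35, FN=54+52+53+53+41=253 → 352/640 = 0.55000
  A: TP=306, FP=10+52+10+12+20=104, FN=4+1+4+7+10=26 → 612/742 = 0.82480
  F: TP=352, FP=10+53+4+14+12=93, FN=6+3+10+2+5=26 → 704/823 = 0.85541
  G: TP=99, FP=9+53+7+2+13=84, FN=6+10+12+14+14=56 → 198/338 = 0.58580
  K: TP=72, FP=11+41+10+5+14=81, FN=24+12+20+12+13=81 → 144/306 = 0.47059
Highest is class 'F' with F1 score = 0.8554.

0.8554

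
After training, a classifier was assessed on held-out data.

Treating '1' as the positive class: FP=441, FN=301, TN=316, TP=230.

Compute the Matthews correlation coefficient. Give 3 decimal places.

MCC = (TP·TN − FP·FN) / √((TP+FP)(TP+FN)(TN+FP)(TN+FN))
Numerator = 230·316 − 441·301 = -60061
Denominator = √(671·531·757·617) = √166417151769 = 407942.5839
MCC = -60061 / 407942.5839 = -0.147

-0.147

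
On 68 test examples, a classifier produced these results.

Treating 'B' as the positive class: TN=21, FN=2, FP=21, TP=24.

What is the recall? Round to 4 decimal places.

Recall = TP/(TP+FN) = 24/(24+2) = 24/26 = 0.9231

0.9231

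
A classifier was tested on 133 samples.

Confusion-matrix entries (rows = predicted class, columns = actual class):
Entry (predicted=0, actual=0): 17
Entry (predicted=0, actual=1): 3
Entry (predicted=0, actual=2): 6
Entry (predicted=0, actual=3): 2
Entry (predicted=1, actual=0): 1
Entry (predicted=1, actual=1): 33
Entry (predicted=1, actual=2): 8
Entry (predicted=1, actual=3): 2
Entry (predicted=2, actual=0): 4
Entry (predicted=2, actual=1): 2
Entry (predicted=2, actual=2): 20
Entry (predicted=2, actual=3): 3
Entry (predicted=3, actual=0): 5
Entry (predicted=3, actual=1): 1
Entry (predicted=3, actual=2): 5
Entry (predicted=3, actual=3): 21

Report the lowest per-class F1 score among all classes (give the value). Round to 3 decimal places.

Per-class F1 score (2·TP/(2·TP+FP+FN)):
  0: TP=17, FP=3+6+2=11, FN=1+4+5=10 → 34/55 = 0.6182
  1: TP=33, FP=1+8+2=11, FN=3+2+1=6 → 66/83 = 0.7952
  2: TP=20, FP=4+2+3=9, FN=6+8+5=19 → 40/68 = 0.5882
  3: TP=21, FP=5+1+5=11, FN=2+2+3=7 → 42/60 = 0.7000
Lowest is class '2' with F1 score = 0.588.

0.588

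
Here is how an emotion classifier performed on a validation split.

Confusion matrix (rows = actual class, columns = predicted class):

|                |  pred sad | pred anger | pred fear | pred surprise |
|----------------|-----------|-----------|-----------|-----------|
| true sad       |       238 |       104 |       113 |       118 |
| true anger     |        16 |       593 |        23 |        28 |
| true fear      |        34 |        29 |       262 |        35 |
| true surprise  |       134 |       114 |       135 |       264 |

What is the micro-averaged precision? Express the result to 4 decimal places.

Micro-averaging pools counts across classes: ΣTP=1357, ΣFP=883, ΣFN=883.
Micro-precision = TP/(TP+FP) on pooled counts = 0.6058 (equals overall accuracy in single-label multiclass).

0.6058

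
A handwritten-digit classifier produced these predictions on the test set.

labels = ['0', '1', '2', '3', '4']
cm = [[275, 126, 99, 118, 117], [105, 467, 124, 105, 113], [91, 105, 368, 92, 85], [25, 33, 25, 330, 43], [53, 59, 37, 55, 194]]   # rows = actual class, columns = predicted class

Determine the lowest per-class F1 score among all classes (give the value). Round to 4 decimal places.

0.4084

Per-class F1 score (2·TP/(2·TP+FP+FN)):
  0: TP=275, FP=105+91+25+53=274, FN=126+99+118+117=460 → 550/1284 = 0.42835
  1: TP=467, FP=126+105+33+59=323, FN=105+124+105+113=447 → 934/1704 = 0.54812
  2: TP=368, FP=99+124+25+37=285, FN=91+105+92+85=373 → 736/1394 = 0.52798
  3: TP=330, FP=118+105+92+55=370, FN=25+33+25+43=126 → 660/1156 = 0.57093
  4: TP=194, FP=117+113+85+43=358, FN=53+59+37+55=204 → 388/950 = 0.40842
Lowest is class '4' with F1 score = 0.4084.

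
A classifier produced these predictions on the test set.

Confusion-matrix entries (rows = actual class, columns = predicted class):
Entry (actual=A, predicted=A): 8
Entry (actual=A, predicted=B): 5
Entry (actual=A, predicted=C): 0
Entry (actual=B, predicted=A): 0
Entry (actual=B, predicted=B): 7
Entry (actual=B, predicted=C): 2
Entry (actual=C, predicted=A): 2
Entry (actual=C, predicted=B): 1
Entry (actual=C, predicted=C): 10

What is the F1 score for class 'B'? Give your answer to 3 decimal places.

0.636

F1 score = 2·TP/(2·TP+FP+FN).
B: TP=7, FP=5+1=6, FN=0+2=2 → 14/22 = 0.6364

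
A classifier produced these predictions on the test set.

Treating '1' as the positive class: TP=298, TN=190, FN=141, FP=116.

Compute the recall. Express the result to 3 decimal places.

0.679

Recall = TP/(TP+FN) = 298/(298+141) = 298/439 = 0.679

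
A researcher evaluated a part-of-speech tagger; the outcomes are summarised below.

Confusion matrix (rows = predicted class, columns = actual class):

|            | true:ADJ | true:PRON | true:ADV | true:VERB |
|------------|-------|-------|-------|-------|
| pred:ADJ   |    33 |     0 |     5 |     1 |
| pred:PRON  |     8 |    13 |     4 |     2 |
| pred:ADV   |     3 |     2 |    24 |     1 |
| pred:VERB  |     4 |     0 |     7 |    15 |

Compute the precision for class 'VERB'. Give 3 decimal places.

One-vs-rest for 'VERB': TP = diagonal; FP = other classes predicted 'VERB'; FN = 'VERB' predicted as other.
precision = TP/(TP+FP).
VERB: TP=15, FP=4+0+7=11 → 15/26 = 0.5769

0.577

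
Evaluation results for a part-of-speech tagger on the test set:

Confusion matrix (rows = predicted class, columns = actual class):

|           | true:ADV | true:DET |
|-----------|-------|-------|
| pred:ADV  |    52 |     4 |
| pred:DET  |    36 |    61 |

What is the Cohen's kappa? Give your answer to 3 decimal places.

0.497

Observed agreement pₒ = trace/N = 113/153 = 0.7386
Expected agreement pₑ = Σ (rowᵢ·colᵢ)/N² = (88·56 + 65·97)/153² = 0.4799
κ = (pₒ − pₑ)/(1 − pₑ) = (0.7386 − 0.4799)/(1 − 0.4799) = 0.497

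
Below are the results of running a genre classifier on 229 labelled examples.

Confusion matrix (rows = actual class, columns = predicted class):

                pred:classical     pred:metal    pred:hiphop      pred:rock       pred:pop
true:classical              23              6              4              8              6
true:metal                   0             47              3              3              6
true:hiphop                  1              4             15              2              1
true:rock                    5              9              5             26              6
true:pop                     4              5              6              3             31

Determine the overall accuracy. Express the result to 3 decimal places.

0.620

Accuracy = trace / total = (23+47+15+26+31=142) / 229 = 142/229 = 0.620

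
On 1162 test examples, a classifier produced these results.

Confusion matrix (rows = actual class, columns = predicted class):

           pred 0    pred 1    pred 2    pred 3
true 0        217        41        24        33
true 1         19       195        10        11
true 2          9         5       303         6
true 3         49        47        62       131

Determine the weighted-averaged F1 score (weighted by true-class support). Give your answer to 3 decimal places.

0.716

Per-class F1 score (2·TP/(2·TP+FP+FN)):
  0: TP=217, FP=19+9+49=77, FN=41+24+33=98 → 434/609 = 0.7126
  1: TP=195, FP=41+5+47=93, FN=19+10+11=40 → 390/523 = 0.7457
  2: TP=303, FP=24+10+62=96, FN=9+5+6=20 → 606/722 = 0.8393
  3: TP=131, FP=33+11+6=50, FN=49+47+62=158 → 262/470 = 0.5574
Weighted-F1 score = Σ (supportᵢ/N)·F1 scoreᵢ with N=1162: (315/1162)·0.7126 + (235/1162)·0.7457 + (323/1162)·0.8393 + (289/1162)·0.5574 = 0.716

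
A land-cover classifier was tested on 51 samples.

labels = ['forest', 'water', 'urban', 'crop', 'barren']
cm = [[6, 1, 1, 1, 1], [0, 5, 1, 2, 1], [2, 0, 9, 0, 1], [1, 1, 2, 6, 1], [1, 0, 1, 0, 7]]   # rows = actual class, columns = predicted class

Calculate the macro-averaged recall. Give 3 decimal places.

Per-class recall (TP/(TP+FN)):
  forest: TP=6, FN=1+1+1+1=4 → 6/10 = 0.6000
  water: TP=5, FN=0+1+2+1=4 → 5/9 = 0.5556
  urban: TP=9, FN=2+0+0+1=3 → 9/12 = 0.7500
  crop: TP=6, FN=1+1+2+1=5 → 6/11 = 0.5455
  barren: TP=7, FN=1+0+1+0=2 → 7/9 = 0.7778
Macro-recall = mean = (0.6000 + 0.5556 + 0.7500 + 0.5455 + 0.7778) / 5 = 0.646

0.646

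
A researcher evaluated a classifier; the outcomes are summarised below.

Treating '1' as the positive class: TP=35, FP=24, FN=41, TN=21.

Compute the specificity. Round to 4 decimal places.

0.4667

Specificity = TN/(TN+FP) = 21/(21+24) = 0.4667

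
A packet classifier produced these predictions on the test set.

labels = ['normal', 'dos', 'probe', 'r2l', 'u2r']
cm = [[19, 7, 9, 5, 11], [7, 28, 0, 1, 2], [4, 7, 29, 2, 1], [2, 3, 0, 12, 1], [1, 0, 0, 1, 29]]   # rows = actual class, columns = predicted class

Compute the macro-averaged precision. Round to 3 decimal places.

Per-class precision (TP/(TP+FP)):
  normal: TP=19, FP=7+4+2+1=14 → 19/33 = 0.5758
  dos: TP=28, FP=7+7+3+0=17 → 28/45 = 0.6222
  probe: TP=29, FP=9+0+0+0=9 → 29/38 = 0.7632
  r2l: TP=12, FP=5+1+2+1=9 → 12/21 = 0.5714
  u2r: TP=29, FP=11+2+1+1=15 → 29/44 = 0.6591
Macro-precision = mean = (0.5758 + 0.6222 + 0.7632 + 0.5714 + 0.6591) / 5 = 0.638

0.638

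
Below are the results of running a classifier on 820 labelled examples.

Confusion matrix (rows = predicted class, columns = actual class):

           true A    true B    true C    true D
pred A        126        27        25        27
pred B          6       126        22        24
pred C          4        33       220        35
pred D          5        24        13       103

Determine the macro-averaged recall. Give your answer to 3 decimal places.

Per-class recall (TP/(TP+FN)):
  A: TP=126, FN=6+4+5=15 → 126/141 = 0.8936
  B: TP=126, FN=27+33+24=84 → 126/210 = 0.6000
  C: TP=220, FN=25+22+13=60 → 220/280 = 0.7857
  D: TP=103, FN=27+24+35=86 → 103/189 = 0.5450
Macro-recall = mean = (0.8936 + 0.6000 + 0.7857 + 0.5450) / 4 = 0.706

0.706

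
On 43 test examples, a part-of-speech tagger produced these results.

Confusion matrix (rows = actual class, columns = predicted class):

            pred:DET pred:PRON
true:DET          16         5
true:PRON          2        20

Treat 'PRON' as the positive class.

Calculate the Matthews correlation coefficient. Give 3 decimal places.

MCC = (TP·TN − FP·FN) / √((TP+FP)(TP+FN)(TN+FP)(TN+FN))
Numerator = 20·16 − 5·2 = 310
Denominator = √(25·22·21·18) = √207900 = 455.9605
MCC = 310 / 455.9605 = 0.680

0.680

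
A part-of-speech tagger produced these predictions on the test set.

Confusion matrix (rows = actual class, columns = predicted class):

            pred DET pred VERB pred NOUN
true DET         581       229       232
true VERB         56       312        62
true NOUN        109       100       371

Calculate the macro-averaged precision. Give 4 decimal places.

0.6078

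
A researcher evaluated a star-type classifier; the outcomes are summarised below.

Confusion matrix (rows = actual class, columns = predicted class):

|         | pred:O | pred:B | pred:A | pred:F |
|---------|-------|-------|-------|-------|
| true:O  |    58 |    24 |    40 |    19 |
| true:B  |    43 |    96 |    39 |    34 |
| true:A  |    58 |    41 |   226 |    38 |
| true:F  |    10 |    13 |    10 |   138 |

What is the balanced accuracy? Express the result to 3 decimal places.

Balanced accuracy = mean of per-class recall.
  O: recall = 58/141 = 0.4113
  B: recall = 96/212 = 0.4528
  A: recall = 226/363 = 0.6226
  F: recall = 138/171 = 0.8070
Mean = (0.4113 + 0.4528 + 0.6226 + 0.8070) / 4 = 0.573

0.573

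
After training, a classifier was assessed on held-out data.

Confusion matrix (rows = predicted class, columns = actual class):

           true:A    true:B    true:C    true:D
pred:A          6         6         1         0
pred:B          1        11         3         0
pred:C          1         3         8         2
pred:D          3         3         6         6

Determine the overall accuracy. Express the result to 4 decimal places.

0.5167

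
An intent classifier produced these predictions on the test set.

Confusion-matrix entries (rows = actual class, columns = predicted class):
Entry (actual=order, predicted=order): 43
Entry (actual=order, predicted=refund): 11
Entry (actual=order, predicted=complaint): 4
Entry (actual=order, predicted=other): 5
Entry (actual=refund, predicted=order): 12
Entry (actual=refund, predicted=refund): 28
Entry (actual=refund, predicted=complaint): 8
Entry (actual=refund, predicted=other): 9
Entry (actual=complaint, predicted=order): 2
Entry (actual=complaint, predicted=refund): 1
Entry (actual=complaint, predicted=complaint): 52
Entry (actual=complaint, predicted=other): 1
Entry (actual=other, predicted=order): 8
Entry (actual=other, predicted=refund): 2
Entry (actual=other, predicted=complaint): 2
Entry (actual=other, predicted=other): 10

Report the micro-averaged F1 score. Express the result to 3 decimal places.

0.672

Micro-averaging pools counts across classes: ΣTP=133, ΣFP=65, ΣFN=65.
Micro-F1 score = 2·TP/(2·TP+FP+FN) on pooled counts = 0.672 (equals overall accuracy in single-label multiclass).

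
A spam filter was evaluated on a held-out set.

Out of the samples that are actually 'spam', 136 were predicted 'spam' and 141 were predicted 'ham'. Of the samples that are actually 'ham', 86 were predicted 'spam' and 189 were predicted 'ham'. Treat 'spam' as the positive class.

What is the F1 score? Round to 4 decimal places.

Precision = TP/(TP+FP) = 136/222 = 0.6126
Recall = TP/(TP+FN) = 136/277 = 0.4910
F1 = 2·TP/(2·TP+FP+FN) = 272/499 = 0.5451

0.5451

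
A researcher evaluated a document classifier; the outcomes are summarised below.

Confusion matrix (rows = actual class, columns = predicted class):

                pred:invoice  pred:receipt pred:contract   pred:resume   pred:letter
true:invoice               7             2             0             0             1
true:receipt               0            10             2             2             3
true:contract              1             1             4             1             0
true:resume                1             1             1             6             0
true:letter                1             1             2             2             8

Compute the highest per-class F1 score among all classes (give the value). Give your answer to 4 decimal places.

Per-class F1 score (2·TP/(2·TP+FP+FN)):
  invoice: TP=7, FP=0+1+1+1=3, FN=2+0+0+1=3 → 14/20 = 0.70000
  receipt: TP=10, FP=2+1+1+1=5, FN=0+2+2+3=7 → 20/32 = 0.62500
  contract: TP=4, FP=0+2+1+2=5, FN=1+1+1+0=3 → 8/16 = 0.50000
  resume: TP=6, FP=0+2+1+2=5, FN=1+1+1+0=3 → 12/20 = 0.60000
  letter: TP=8, FP=1+3+0+0=4, FN=1+1+2+2=6 → 16/26 = 0.61538
Highest is class 'invoice' with F1 score = 0.7000.

0.7000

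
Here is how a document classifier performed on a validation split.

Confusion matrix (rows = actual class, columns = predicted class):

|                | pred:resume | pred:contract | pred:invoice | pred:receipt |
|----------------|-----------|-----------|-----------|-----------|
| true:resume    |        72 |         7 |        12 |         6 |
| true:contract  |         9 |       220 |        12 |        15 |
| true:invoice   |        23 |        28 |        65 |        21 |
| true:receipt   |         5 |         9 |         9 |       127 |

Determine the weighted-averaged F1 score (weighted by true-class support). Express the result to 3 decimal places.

Per-class F1 score (2·TP/(2·TP+FP+FN)):
  resume: TP=72, FP=9+23+5=37, FN=7+12+6=25 → 144/206 = 0.6990
  contract: TP=220, FP=7+28+9=44, FN=9+12+15=36 → 440/520 = 0.8462
  invoice: TP=65, FP=12+12+9=33, FN=23+28+21=72 → 130/235 = 0.5532
  receipt: TP=127, FP=6+15+21=42, FN=5+9+9=23 → 254/319 = 0.7962
Weighted-F1 score = Σ (supportᵢ/N)·F1 scoreᵢ with N=640: (97/640)·0.6990 + (256/640)·0.8462 + (137/640)·0.5532 + (150/640)·0.7962 = 0.749

0.749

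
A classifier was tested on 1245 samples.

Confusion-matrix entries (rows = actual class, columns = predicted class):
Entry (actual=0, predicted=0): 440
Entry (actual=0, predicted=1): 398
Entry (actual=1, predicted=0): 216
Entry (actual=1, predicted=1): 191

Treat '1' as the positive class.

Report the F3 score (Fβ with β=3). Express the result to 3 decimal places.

Fβ = (1+β²)·TP / ((1+β²)·TP + β²·FN + FP), with β²=9
= 10·191 / (10·191 + 9·216 + 398) = 0.449

0.449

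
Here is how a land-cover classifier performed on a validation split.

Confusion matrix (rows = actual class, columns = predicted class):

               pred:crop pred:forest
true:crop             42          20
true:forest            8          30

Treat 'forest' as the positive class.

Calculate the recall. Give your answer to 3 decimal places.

0.789

Recall = TP/(TP+FN) = 30/(30+8) = 30/38 = 0.789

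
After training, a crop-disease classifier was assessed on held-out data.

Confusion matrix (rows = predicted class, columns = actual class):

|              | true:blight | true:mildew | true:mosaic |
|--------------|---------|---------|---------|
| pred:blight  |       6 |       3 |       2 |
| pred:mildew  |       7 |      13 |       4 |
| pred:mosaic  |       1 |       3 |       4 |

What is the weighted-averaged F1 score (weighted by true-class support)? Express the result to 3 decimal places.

0.527

Per-class F1 score (2·TP/(2·TP+FP+FN)):
  blight: TP=6, FP=3+2=5, FN=7+1=8 → 12/25 = 0.4800
  mildew: TP=13, FP=7+4=11, FN=3+3=6 → 26/43 = 0.6047
  mosaic: TP=4, FP=1+3=4, FN=2+4=6 → 8/18 = 0.4444
Weighted-F1 score = Σ (supportᵢ/N)·F1 scoreᵢ with N=43: (14/43)·0.4800 + (19/43)·0.6047 + (10/43)·0.4444 = 0.527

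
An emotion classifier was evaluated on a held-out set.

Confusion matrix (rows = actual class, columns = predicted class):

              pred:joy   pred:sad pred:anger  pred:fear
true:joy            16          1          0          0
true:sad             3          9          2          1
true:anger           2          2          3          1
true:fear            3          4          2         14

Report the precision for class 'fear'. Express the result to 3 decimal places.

0.875

Treat 'fear' as positive and all other classes as negative.
precision = TP/(TP+FP).
fear: TP=14, FP=0+1+1=2 → 14/16 = 0.8750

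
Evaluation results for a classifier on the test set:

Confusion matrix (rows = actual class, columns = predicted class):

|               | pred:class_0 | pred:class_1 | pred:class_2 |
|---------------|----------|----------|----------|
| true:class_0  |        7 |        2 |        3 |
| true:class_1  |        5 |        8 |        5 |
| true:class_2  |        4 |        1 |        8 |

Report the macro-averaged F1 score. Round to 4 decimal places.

0.5345

Per-class F1 score (2·TP/(2·TP+FP+FN)):
  class_0: TP=7, FP=5+4=9, FN=2+3=5 → 14/28 = 0.50000
  class_1: TP=8, FP=2+1=3, FN=5+5=10 → 16/29 = 0.55172
  class_2: TP=8, FP=3+5=8, FN=4+1=5 → 16/29 = 0.55172
Macro-F1 score = mean = (0.50000 + 0.55172 + 0.55172) / 3 = 0.5345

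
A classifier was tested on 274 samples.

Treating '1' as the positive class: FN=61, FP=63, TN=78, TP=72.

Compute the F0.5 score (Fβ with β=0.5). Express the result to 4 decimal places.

Fβ = (1+β²)·TP / ((1+β²)·TP + β²·FN + FP), with β²=1/4
= 1.25·72 / (1.25·72 + 0.25·61 + 63) = 0.5349

0.5349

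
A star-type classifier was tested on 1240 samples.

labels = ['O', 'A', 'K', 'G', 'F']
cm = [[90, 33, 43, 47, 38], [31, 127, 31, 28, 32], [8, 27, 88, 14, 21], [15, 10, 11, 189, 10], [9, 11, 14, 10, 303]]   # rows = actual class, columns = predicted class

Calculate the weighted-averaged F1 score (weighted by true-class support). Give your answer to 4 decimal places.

0.6296

Per-class F1 score (2·TP/(2·TP+FP+FN)):
  O: TP=90, FP=31+8+15+9=63, FN=33+43+47+38=161 → 180/404 = 0.44554
  A: TP=127, FP=33+27+10+11=81, FN=31+31+28+32=122 → 254/457 = 0.55580
  K: TP=88, FP=43+31+11+14=99, FN=8+27+14+21=70 → 176/345 = 0.51014
  G: TP=189, FP=47+28+14+10=99, FN=15+10+11+10=46 → 378/523 = 0.72275
  F: TP=303, FP=38+32+21+10=101, FN=9+11+14+10=44 → 606/751 = 0.80692
Weighted-F1 score = Σ (supportᵢ/N)·F1 scoreᵢ with N=1240: (251/1240)·0.44554 + (249/1240)·0.55580 + (158/1240)·0.51014 + (235/1240)·0.72275 + (347/1240)·0.80692 = 0.6296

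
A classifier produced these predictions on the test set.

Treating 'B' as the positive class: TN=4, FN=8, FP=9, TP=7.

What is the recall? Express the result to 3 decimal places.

Recall = TP/(TP+FN) = 7/(7+8) = 7/15 = 0.467

0.467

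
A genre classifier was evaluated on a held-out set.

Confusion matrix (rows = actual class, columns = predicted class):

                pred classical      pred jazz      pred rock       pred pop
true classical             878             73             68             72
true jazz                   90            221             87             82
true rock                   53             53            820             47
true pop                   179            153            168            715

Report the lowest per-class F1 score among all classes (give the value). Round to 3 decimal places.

0.451

Per-class F1 score (2·TP/(2·TP+FP+FN)):
  classical: TP=878, FP=90+53+179=322, FN=73+68+72=213 → 1756/2291 = 0.7665
  jazz: TP=221, FP=73+53+153=279, FN=90+87+82=259 → 442/980 = 0.4510
  rock: TP=820, FP=68+87+168=323, FN=53+53+47=153 → 1640/2116 = 0.7750
  pop: TP=715, FP=72+82+47=201, FN=179+153+168=500 → 1430/2131 = 0.6710
Lowest is class 'jazz' with F1 score = 0.451.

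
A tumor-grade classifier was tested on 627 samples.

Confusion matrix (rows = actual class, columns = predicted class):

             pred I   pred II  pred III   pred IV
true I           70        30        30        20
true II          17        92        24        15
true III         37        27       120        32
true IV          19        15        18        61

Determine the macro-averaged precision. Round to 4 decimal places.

Per-class precision (TP/(TP+FP)):
  I: TP=70, FP=17+37+19=73 → 70/143 = 0.48951
  II: TP=92, FP=30+27+15=72 → 92/164 = 0.56098
  III: TP=120, FP=30+24+18=72 → 120/192 = 0.62500
  IV: TP=61, FP=20+15+32=67 → 61/128 = 0.47656
Macro-precision = mean = (0.48951 + 0.56098 + 0.62500 + 0.47656) / 4 = 0.5380

0.5380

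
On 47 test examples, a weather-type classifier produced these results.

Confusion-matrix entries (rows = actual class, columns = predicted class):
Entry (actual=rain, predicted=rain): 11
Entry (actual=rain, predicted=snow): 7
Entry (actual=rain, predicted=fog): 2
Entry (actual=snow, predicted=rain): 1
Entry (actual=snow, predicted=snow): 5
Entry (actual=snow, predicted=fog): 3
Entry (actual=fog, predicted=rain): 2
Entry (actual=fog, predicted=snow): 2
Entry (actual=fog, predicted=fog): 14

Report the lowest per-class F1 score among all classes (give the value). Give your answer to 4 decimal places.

0.4348

Per-class F1 score (2·TP/(2·TP+FP+FN)):
  rain: TP=11, FP=1+2=3, FN=7+2=9 → 22/34 = 0.64706
  snow: TP=5, FP=7+2=9, FN=1+3=4 → 10/23 = 0.43478
  fog: TP=14, FP=2+3=5, FN=2+2=4 → 28/37 = 0.75676
Lowest is class 'snow' with F1 score = 0.4348.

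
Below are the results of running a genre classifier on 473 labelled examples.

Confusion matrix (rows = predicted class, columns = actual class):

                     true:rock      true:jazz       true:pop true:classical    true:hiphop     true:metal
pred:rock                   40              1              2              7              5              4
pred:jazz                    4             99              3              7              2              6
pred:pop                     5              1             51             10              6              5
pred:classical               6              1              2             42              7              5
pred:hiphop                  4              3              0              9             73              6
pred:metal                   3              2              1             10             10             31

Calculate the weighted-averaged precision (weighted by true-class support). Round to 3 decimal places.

Per-class precision (TP/(TP+FP)):
  rock: TP=40, FP=1+2+7+5+4=19 → 40/59 = 0.6780
  jazz: TP=99, FP=4+3+7+2+6=22 → 99/121 = 0.8182
  pop: TP=51, FP=5+1+10+6+5=27 → 51/78 = 0.6538
  classical: TP=42, FP=6+1+2+7+5=21 → 42/63 = 0.6667
  hiphop: TP=73, FP=4+3+0+9+6=22 → 73/95 = 0.7684
  metal: TP=31, FP=3+2+1+10+10=26 → 31/57 = 0.5439
Weighted-precision = Σ (supportᵢ/N)·precisionᵢ with N=473: (62/473)·0.6780 + (107/473)·0.8182 + (59/473)·0.6538 + (85/473)·0.6667 + (103/473)·0.7684 + (57/473)·0.5439 = 0.708

0.708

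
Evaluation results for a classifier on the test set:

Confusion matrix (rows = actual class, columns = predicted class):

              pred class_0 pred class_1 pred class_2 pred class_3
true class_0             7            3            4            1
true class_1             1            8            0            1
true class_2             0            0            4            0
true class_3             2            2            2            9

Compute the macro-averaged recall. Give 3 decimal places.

0.717

Per-class recall (TP/(TP+FN)):
  class_0: TP=7, FN=3+4+1=8 → 7/15 = 0.4667
  class_1: TP=8, FN=1+0+1=2 → 8/10 = 0.8000
  class_2: TP=4, FN=0+0+0=0 → 4/4 = 1.0000
  class_3: TP=9, FN=2+2+2=6 → 9/15 = 0.6000
Macro-recall = mean = (0.4667 + 0.8000 + 1.0000 + 0.6000) / 4 = 0.717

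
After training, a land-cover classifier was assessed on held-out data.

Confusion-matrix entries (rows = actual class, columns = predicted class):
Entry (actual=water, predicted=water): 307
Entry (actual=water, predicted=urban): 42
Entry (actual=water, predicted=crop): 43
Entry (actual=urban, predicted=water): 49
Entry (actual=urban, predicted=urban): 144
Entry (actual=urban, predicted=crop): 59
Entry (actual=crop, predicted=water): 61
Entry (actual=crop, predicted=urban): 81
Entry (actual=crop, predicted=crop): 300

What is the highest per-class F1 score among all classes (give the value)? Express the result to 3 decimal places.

Per-class F1 score (2·TP/(2·TP+FP+FN)):
  water: TP=307, FP=49+61=110, FN=42+43=85 → 614/809 = 0.7590
  urban: TP=144, FP=42+81=123, FN=49+59=108 → 288/519 = 0.5549
  crop: TP=300, FP=43+59=102, FN=61+81=142 → 600/844 = 0.7109
Highest is class 'water' with F1 score = 0.759.

0.759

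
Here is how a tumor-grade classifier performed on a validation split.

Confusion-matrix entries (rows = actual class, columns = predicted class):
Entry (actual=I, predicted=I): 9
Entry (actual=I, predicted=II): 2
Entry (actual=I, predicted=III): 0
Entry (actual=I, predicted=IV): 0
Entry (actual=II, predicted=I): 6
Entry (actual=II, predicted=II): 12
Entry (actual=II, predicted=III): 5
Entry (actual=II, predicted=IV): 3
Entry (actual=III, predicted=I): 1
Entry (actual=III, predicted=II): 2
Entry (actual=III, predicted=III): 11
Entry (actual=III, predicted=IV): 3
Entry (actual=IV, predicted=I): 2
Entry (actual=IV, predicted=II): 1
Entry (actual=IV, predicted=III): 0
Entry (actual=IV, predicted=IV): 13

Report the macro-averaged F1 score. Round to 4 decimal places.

Per-class F1 score (2·TP/(2·TP+FP+FN)):
  I: TP=9, FP=6+1+2=9, FN=2+0+0=2 → 18/29 = 0.62069
  II: TP=12, FP=2+2+1=5, FN=6+5+3=14 → 24/43 = 0.55814
  III: TP=11, FP=0+5+0=5, FN=1+2+3=6 → 22/33 = 0.66667
  IV: TP=13, FP=0+3+3=6, FN=2+1+0=3 → 26/35 = 0.74286
Macro-F1 score = mean = (0.62069 + 0.55814 + 0.66667 + 0.74286) / 4 = 0.6471

0.6471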